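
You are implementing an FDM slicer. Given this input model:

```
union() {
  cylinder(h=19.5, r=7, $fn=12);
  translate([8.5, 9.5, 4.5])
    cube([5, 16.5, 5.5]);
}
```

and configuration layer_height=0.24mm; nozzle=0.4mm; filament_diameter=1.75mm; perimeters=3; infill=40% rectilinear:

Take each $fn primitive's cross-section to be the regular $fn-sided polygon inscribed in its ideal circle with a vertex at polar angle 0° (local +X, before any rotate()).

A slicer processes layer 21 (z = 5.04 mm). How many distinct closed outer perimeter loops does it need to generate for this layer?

2

At z = 5.04 mm: the r=7 cylinder gives a regular 12-gon of circumradius 7 (constant along its height); the cube at (8.5, 9.5) is present — its section is the full 5×16.5 rectangle; Taking the union: the 2 present regions are separate (no shared area or edge), so areas and boundary lengths simply add and each stays a separate island — 2 connected regions. The result has 2 disconnected regions.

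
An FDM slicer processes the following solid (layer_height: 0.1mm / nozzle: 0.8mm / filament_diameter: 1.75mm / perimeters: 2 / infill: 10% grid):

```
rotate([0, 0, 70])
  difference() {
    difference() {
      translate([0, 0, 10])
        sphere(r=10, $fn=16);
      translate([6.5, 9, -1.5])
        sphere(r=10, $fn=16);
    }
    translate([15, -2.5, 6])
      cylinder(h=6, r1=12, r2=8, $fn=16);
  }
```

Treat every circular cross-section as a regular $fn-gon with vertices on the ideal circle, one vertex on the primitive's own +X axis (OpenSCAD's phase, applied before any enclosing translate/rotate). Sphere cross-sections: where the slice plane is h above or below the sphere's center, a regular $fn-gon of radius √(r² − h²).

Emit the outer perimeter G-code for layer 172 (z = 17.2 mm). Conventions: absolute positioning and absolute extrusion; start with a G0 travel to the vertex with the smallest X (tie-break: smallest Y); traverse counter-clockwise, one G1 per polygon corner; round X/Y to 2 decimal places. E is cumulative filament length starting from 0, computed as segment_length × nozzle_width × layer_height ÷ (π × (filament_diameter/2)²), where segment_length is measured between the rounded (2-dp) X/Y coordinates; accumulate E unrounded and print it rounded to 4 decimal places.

G0 X-6.93 Y-0.30 Z17.20
G1 X-6.29 Y-2.93 E0.0900
G1 X-4.69 Y-5.12 E0.1802
G1 X-2.37 Y-6.52 E0.2704
G1 X0.30 Y-6.93 E0.3602
G1 X2.93 Y-6.29 E0.4502
G1 X5.12 Y-4.69 E0.5404
G1 X6.52 Y-2.37 E0.6306
G1 X6.93 Y0.30 E0.7204
G1 X6.29 Y2.93 E0.8104
G1 X4.69 Y5.12 E0.9006
G1 X2.37 Y6.52 E0.9908
G1 X-0.30 Y6.93 E1.0806
G1 X-2.93 Y6.29 E1.1706
G1 X-5.12 Y4.69 E1.2609
G1 X-6.52 Y2.37 E1.3510
G1 X-6.93 Y-0.30 E1.4408

At z = 17.2 mm: the r=10 sphere slices to a regular 16-gon of circumradius 6.940 (√(r²−h²) with h=7.2 from center); the sphere at (6.5, 9) is absent (|z−center|=18.700 > r=10); Taking the first minus the rest: none of the subtracted shapes is present at this height, so the r=10 sphere is unchanged — 1 connected region; the cone at (15, -2.5) is absent (z outside [6, 12]); Taking the first minus the rest: none of the subtracted shapes is present at this height, so the result so far is unchanged — 1 connected region; (whole slice rotated 70° about Z — lengths, areas and connectivity unchanged). The outline is a single polygon with 16 vertices. Extrusion per mm of travel: 0.8 × 0.1 / (π × 0.875²) = 0.033260. Accumulating E over each segment gives final E = 1.4408.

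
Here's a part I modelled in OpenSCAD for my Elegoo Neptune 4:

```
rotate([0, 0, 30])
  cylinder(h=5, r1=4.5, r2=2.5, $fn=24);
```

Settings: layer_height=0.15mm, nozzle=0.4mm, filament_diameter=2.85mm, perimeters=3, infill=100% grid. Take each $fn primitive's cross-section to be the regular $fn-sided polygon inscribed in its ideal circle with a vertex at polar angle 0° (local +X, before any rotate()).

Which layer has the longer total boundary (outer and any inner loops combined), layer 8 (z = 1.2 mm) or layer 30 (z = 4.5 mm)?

layer 8 (z = 1.2 mm)

Layer 8 (z = 1.2): the cone contributes a regular 24-gon of circumradius 4.020 (interpolated between r1=4.5 and r2=2.5 at t=0.240) (perimeter = 2·24·4.020·sin(180°/24) = 25.19 mm); (rotated 30° about Z; rotation is an isometry so areas/perimeters/island counts are preserved). So its perimeter = 25.19 mm. Layer 30 (z = 4.5): the cone contributes a regular 24-gon of circumradius 2.700 (interpolated between r1=4.5 and r2=2.5 at t=0.900) (perimeter = 2·24·2.700·sin(180°/24) = 16.92 mm); (whole slice rotated 30° about Z — lengths, areas and connectivity unchanged). So its perimeter = 16.92 mm. Layer 8 is larger (25.19 vs 16.92 mm).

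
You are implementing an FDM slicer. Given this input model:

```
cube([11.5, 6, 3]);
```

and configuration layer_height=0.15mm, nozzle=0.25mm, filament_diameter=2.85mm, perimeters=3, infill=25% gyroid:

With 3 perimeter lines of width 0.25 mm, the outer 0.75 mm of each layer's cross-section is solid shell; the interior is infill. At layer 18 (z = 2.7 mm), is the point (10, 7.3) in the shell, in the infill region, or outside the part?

At z = 2.7 mm: the cube is present — its section is the full 11.5×6 rectangle. Overall, the cross-section is a single solid region. The nearest boundary edge runs (11.50, 6.00)→(0.00, 6.00); distance from the point to it = 1.30 mm. The point is not inside any of the regions above, so it lies outside the cross-section (1.30 mm from the nearest boundary).

outside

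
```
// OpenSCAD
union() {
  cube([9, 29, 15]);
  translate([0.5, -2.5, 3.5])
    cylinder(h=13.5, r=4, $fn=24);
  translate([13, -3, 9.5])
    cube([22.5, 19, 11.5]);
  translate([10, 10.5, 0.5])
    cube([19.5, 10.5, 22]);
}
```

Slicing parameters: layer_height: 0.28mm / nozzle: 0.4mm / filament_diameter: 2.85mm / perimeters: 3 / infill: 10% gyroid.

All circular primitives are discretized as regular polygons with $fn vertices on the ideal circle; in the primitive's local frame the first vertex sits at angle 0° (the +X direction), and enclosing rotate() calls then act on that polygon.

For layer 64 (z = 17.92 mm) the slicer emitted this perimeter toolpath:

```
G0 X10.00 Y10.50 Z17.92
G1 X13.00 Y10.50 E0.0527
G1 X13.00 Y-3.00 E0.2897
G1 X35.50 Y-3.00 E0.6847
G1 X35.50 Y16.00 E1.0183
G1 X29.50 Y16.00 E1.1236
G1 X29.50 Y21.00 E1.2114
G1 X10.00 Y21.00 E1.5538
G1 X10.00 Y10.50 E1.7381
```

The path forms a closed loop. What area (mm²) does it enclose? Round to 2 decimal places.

541.50 mm²

Apply the shoelace formula to the sequence of (X, Y) vertices; enclosed area = 541.50 mm².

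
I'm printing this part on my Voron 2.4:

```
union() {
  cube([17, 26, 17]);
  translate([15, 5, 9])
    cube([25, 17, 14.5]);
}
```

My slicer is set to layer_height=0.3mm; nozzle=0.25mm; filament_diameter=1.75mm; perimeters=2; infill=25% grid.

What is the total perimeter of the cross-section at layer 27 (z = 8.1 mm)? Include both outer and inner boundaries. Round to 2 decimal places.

86.00 mm

At z = 8.1 mm: the cube (footprint 17×26) is included at this height (perimeter 86.00 mm); the cube at (15, 5) does not reach this height (z outside [9, 23.5]); Taking the union: only the 17×26 cube is present, so the union is just that shape — boundary = 86.00 mm. Overall, the cross-section is a single solid region. Total boundary length (outer) = 86.00 mm.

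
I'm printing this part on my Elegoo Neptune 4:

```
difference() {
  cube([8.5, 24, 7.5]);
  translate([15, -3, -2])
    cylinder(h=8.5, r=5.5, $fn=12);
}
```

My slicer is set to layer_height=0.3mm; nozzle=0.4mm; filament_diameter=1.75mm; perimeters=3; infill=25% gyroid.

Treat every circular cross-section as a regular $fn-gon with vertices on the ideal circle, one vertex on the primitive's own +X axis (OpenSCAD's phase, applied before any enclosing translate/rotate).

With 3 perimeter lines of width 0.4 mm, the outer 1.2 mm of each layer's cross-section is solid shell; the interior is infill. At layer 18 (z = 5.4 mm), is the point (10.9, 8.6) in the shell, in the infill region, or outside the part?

At z = 5.4 mm: the cube (footprint 8.5×24) is included at this height; the r=5.5 cylinder at (15, -3) contributes a regular 12-gon of circumradius 5.5; After the difference (first − rest): starting from the 8.5×24 cube, the r=5.5 cylinder at (15, -3) misses the remaining region (no effect) — 1 connected region. Overall, the cross-section is a single solid region. The nearest boundary edge runs (8.50, 24.00)→(8.50, 0.00); distance from the point to it = 2.40 mm. The point is not inside any of the regions above, so it lies outside the cross-section (2.40 mm from the nearest boundary).

outside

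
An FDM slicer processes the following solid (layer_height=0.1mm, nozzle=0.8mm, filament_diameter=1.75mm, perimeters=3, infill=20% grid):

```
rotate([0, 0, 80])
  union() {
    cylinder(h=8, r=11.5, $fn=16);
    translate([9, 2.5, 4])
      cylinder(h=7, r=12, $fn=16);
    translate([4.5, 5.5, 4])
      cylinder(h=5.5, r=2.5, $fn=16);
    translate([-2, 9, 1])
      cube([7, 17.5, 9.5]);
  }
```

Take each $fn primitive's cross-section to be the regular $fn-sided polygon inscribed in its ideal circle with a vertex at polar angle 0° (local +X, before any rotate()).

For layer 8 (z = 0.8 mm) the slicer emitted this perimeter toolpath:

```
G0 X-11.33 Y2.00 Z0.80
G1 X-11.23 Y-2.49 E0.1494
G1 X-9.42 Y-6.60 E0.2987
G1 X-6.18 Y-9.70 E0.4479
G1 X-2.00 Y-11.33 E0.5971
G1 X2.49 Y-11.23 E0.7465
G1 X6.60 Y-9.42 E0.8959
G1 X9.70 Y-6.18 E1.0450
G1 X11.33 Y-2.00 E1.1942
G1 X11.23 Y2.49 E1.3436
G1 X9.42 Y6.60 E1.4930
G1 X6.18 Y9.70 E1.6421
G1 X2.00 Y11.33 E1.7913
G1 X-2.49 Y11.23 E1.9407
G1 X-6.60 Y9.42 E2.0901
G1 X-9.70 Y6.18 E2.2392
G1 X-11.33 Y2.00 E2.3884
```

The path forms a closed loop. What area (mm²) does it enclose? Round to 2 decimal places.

405.08 mm²

Apply the shoelace formula to the sequence of (X, Y) vertices; enclosed area = 405.08 mm².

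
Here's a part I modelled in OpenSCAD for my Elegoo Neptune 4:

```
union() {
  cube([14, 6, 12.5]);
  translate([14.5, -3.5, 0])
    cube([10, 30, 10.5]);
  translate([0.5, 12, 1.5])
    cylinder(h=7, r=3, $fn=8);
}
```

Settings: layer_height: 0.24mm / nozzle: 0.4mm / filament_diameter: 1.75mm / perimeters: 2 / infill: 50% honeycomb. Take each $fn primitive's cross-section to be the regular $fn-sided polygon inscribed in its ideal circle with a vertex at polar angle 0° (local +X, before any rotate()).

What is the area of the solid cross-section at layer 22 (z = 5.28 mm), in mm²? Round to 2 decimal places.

At z = 5.28 mm: the cube is present — its section is the full 14×6 rectangle (area 84.00 mm²); the cube at (14.5, -3.5) (footprint 10×30) is included at this height (area 300.00 mm²); the cylinder at (0.5, 12): section is a regular 8-gon, circumradius r=3 (area = (8/2)·3.000²·sin(360°/8) = 25.46 mm²); Combining (union): the 3 present regions are separate (no shared area or edge), so areas and boundary lengths simply add and each stays a separate island — area = 409.46 mm². Overall, the cross-section has 3 separate islands. Net area = 409.46 mm².

409.46 mm²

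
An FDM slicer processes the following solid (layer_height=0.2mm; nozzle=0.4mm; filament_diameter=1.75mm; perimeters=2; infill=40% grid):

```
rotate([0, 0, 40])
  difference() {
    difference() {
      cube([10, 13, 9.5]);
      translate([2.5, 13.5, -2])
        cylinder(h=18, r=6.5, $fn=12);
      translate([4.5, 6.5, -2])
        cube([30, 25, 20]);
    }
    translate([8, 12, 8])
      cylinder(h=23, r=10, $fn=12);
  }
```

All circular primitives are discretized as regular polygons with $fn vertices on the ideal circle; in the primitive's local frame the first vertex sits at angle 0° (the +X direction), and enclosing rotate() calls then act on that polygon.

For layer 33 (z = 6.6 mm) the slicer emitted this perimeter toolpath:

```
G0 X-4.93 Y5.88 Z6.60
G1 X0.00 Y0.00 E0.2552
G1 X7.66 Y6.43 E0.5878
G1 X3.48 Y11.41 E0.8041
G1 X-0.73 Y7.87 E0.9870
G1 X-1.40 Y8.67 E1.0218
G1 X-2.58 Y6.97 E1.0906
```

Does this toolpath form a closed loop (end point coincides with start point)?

Start point (G0): (-4.93, 5.88). End point (last G1): the path does not return to the start — open.

no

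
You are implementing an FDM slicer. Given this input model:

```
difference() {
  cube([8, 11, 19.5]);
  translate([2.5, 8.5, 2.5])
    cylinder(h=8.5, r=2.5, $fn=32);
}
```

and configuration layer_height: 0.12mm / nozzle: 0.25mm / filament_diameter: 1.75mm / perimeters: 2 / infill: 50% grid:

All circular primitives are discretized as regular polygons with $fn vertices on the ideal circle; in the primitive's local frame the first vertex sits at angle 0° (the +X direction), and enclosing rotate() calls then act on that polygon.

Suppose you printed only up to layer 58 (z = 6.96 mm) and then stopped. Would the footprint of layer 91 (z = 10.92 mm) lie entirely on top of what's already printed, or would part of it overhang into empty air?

entirely on top

Compare the two slices. At z = 6.96: the 8×11 cube contributes its full rectangle (area 88.00 mm²); the cylinder at (2.5, 8.5): section is a regular 32-gon, circumradius r=2.5 (area = (32/2)·2.500²·sin(360°/32) = 19.51 mm²); After the difference (first − rest): starting from the 8×11 cube (88.00 mm²), the r=2.5 cylinder at (2.5, 8.5) lies inside it touching the edge (removes its full 19.51 mm²) — area = 68.49 mm². At z = 10.92: the cube is present — its section is the full 8×11 rectangle (area 88.00 mm²); the r=2.5 cylinder at (2.5, 8.5) gives a regular 32-gon of circumradius 2.5 (constant along its height) (area = (32/2)·2.500²·sin(360°/32) = 19.51 mm²); After the difference (first − rest): starting from the 8×11 cube (88.00 mm²), the r=2.5 cylinder at (2.5, 8.5) lies inside it touching the edge (removes its full 19.51 mm²) — area = 68.49 mm². Checking containment: the cross-section at z = 10.92 is a subset of the cross-section at z = 6.96.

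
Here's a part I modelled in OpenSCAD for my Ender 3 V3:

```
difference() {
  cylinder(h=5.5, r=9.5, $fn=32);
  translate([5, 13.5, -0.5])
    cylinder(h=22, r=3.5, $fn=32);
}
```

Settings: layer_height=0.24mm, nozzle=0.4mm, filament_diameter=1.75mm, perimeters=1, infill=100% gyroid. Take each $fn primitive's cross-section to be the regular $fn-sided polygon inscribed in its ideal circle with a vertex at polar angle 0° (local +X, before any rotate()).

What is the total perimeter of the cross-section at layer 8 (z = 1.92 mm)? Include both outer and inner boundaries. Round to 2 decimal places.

59.59 mm

At z = 1.92 mm: the r=9.5 cylinder gives a regular 32-gon of circumradius 9.5 (constant along its height) (perimeter = 2·32·9.500·sin(180°/32) = 59.59 mm); the cylinder at (5, 13.5): section is a regular 32-gon, circumradius r=3.5 (perimeter = 2·32·3.500·sin(180°/32) = 21.96 mm); Taking the first minus the rest: starting from the r=9.5 cylinder, the r=3.5 cylinder at (5, 13.5) misses the remaining region (no effect) — boundary = 59.59 mm. Overall, the cross-section is a single solid region. Total boundary length (outer) = 59.59 mm.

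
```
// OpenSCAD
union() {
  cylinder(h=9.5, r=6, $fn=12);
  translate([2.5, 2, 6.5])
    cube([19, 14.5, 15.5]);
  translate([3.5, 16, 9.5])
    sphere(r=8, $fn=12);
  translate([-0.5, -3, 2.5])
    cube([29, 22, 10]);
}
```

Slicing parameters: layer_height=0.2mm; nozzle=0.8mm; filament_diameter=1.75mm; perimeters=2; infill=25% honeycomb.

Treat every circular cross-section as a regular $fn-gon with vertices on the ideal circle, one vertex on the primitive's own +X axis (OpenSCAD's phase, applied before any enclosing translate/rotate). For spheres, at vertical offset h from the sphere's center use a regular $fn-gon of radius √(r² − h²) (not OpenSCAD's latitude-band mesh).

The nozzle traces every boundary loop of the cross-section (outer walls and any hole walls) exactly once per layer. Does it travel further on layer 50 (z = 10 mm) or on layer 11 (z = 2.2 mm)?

Layer 50 (z = 10): the cylinder is not intersected at this z (z outside [0, 9.5]); the cube at (2.5, 2) (footprint 19×14.5) is included at this height (perimeter 67.00 mm); the r=8 sphere at (3.5, 16) contributes a regular 12-gon of circumradius √(8²−0.5²) = 7.984 (perimeter = 2·12·7.984·sin(180°/12) = 49.60 mm); the 29×22 cube at (-0.5, -3) contributes its full rectangle (perimeter 102.00 mm); Merging all regions: the regions partially overlap (shared area 387.85 mm²), so the edge portions inside another operand are dropped and the merged outline is re-measured after clipping — boundary = 110.86 mm. So its perimeter = 110.86 mm. Layer 11 (z = 2.2): the r=6 cylinder contributes a regular 12-gon of circumradius 6 (perimeter = 2·12·6.000·sin(180°/12) = 37.27 mm); the cube at (2.5, 2) does not reach this height (z outside [6.5, 22]); the sphere at (3.5, 16): section is a regular 12-gon, circumradius = √(r²−h²) = √(8²−7.3²) = 3.273 (perimeter = 2·12·3.273·sin(180°/12) = 20.33 mm); the cube at (-0.5, -3) is absent (z outside [2.5, 12.5]); Merging all regions: the 2 present regions are separate (no shared area or edge), so areas and boundary lengths simply add and each stays a separate island — boundary = 57.60 mm. So its perimeter = 57.60 mm. Layer 50 is larger (110.86 vs 57.60 mm).

layer 50 (z = 10 mm)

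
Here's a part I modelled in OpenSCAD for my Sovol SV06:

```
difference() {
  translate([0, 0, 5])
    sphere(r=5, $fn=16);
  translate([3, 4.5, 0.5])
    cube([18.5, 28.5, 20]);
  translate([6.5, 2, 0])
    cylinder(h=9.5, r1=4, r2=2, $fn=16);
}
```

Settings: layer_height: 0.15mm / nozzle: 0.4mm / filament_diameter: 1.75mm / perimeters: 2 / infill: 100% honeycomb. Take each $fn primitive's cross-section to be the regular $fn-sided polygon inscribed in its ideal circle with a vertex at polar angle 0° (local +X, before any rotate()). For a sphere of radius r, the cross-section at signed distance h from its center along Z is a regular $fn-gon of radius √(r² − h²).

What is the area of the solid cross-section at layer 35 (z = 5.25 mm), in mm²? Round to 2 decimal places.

At z = 5.25 mm: the r=5 sphere contributes a regular 16-gon of circumradius √(5²−0.25²) = 4.994 (area = (16/2)·4.994²·sin(360°/16) = 76.35 mm²); the cube at (3, 4.5) (footprint 18.5×28.5) is included at this height (area 527.25 mm²); the cone at (6.5, 2): at t=0.553 of its height the radius interpolates to r₁+(r₂−r₁)t = 2.895, giving a regular 16-gon of that circumradius (area = (16/2)·2.895²·sin(360°/16) = 25.65 mm²); After the difference (first − rest): starting from the r=5 sphere (76.35 mm²), the 18.5×28.5 cube at (3, 4.5) misses the remaining region (no effect); the cone at (6.5, 2) partially overlaps it — only the 2.42 mm² overlap (of its 25.65 mm²) is removed, clipping the outline — area = 73.92 mm². Overall, the cross-section is a single solid region. Net area = 73.92 mm².

73.92 mm²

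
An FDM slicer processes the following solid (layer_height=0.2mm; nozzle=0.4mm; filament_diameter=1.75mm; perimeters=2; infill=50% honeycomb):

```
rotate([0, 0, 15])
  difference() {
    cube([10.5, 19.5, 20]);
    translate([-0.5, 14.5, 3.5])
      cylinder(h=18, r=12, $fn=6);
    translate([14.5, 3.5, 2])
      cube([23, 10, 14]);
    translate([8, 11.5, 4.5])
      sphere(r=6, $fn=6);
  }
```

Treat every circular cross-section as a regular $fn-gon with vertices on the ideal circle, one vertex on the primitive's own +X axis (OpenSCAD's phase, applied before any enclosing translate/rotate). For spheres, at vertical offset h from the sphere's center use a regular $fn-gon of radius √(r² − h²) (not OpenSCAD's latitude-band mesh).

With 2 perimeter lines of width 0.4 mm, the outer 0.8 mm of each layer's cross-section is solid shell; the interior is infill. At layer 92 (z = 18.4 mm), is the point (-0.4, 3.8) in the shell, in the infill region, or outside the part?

At z = 18.4 mm: the cube (footprint 10.5×19.5) is included at this height; the r=12 cylinder at (-0.5, 14.5) contributes a regular 6-gon of circumradius 12; the cube at (14.5, 3.5) is absent (z outside [2, 16]); the sphere at (8, 11.5) does not reach this height (|z−center|=13.900 > r=6); Taking the first minus the rest: starting from the 10.5×19.5 cube, the r=12 cylinder at (-0.5, 14.5) partially overlaps it — only the 136.89 mm² overlap (of its 374.12 mm²) is removed, clipping the outline — 2 connected regions; (whole slice rotated 15° about Z — lengths, areas and connectivity unchanged). Overall, the cross-section has 2 separate islands. Undo the 15° rotation: the query point maps to (0.597, 3.774) in the un-rotated model frame. The nearest boundary edge runs (0.00, 4.11)→(5.50, 4.11); distance from the point to it = 0.33 mm. (Shell/infill is judged within the island containing the point — the largest one.) The point is inside the cross-section, 0.33 mm from the nearest boundary — within the 0.8 mm shell band (2 × 0.4).

shell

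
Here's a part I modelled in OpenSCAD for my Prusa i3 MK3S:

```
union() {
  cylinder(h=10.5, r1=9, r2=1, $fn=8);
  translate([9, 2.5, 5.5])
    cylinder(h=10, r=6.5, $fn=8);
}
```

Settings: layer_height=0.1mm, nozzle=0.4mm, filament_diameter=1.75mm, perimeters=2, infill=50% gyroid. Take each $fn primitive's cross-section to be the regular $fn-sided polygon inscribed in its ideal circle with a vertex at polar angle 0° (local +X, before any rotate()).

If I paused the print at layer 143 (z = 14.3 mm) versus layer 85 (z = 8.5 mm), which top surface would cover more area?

layer 85 (z = 8.5 mm)

Layer 143 (z = 14.3): the cone is not intersected at this z (z outside [0, 10.5]); the cylinder at (9, 2.5): section is a regular 8-gon, circumradius r=6.5 (area = (8/2)·6.500²·sin(360°/8) = 119.50 mm²); Taking the union: only the r=6.5 cylinder at (9, 2.5) is present, so the union is just that shape — area = 119.50 mm². So its area = 119.50 mm². Layer 85 (z = 8.5): the cone: at t=0.810 of its height the radius interpolates to r₁+(r₂−r₁)t = 2.524, giving a regular 8-gon of that circumradius (area = (8/2)·2.524²·sin(360°/8) = 18.02 mm²); the r=6.5 cylinder at (9, 2.5) contributes a regular 8-gon of circumradius 6.5 (area = (8/2)·6.500²·sin(360°/8) = 119.50 mm²); Merging all regions: the 2 present regions are separate (no shared area or edge), so areas and boundary lengths simply add and each stays a separate island — area = 137.52 mm². So its area = 137.52 mm². Layer 85 is larger (137.52 vs 119.50 mm²).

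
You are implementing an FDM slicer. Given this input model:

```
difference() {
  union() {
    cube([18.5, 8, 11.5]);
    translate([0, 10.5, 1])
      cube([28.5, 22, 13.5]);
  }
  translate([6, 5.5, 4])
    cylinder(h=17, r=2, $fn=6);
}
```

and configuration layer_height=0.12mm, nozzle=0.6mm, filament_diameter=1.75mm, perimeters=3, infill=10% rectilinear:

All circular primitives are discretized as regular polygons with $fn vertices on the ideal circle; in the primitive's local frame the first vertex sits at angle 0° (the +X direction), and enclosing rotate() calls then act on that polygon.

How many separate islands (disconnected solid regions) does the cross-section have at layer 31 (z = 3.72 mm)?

At z = 3.72 mm: the cube is present — its section is the full 18.5×8 rectangle; the cube at (0, 10.5) is present — its section is the full 28.5×22 rectangle; Combining (union): the 2 present regions are separate (no shared area or edge), so areas and boundary lengths simply add and each stays a separate island — 2 connected regions; the cylinder at (6, 5.5) is not intersected at this z (z outside [4, 21]); Subtracting the remaining from the first: none of the subtracted shapes is present at this height, so that combined region is unchanged — 2 connected regions. Overall, the cross-section has 2 separate islands. Island count = 2.

2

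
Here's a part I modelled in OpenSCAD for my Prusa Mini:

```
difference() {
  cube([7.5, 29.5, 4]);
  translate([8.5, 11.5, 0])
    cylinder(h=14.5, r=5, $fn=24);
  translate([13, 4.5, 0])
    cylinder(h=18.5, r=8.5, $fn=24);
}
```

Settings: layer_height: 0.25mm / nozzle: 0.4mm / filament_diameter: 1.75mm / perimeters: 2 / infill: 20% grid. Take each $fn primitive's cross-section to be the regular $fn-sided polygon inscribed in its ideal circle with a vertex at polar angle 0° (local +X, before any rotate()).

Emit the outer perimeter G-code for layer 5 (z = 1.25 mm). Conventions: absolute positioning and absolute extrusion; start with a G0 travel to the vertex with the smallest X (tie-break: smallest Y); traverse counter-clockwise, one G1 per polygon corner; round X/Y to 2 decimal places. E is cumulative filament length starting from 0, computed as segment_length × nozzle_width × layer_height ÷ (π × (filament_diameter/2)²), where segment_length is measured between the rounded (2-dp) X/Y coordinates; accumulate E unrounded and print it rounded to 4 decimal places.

G0 X0.00 Y0.00 Z1.25
G1 X5.83 Y0.00 E0.2424
G1 X5.64 Y0.25 E0.2554
G1 X4.79 Y2.30 E0.3477
G1 X4.50 Y4.50 E0.4400
G1 X4.79 Y6.70 E0.5322
G1 X5.23 Y7.76 E0.5799
G1 X4.96 Y7.96 E0.5939
G1 X4.17 Y9.00 E0.6482
G1 X3.67 Y10.21 E0.7026
G1 X3.50 Y11.50 E0.7567
G1 X3.67 Y12.79 E0.8108
G1 X4.17 Y14.00 E0.8653
G1 X4.96 Y15.04 E0.9196
G1 X6.00 Y15.83 E0.9739
G1 X7.21 Y16.33 E1.0283
G1 X7.50 Y16.37 E1.0405
G1 X7.50 Y29.50 E1.5863
G1 X0.00 Y29.50 E1.8981
G1 X0.00 Y0.00 E3.1246

At z = 1.25 mm: the cube is present — its section is the full 7.5×29.5 rectangle; the cylinder at (8.5, 11.5): section is a regular 24-gon, circumradius r=5; the cylinder at (13, 4.5): section is a regular 24-gon, circumradius r=8.5; After the difference (first − rest): starting from the 7.5×29.5 cube, the r=5 cylinder at (8.5, 11.5) partially overlaps it — only the 28.95 mm² overlap (of its 77.65 mm²) is removed, clipping the outline; the r=8.5 cylinder at (13, 4.5) partially overlaps it — only the 18.76 mm² overlap (of its 224.40 mm²) is removed, clipping the outline — 1 connected region. The outline is a single polygon with 19 vertices. Extrusion per mm of travel: 0.4 × 0.25 / (π × 0.875²) = 0.041575. Accumulating E over each segment gives final E = 3.1246.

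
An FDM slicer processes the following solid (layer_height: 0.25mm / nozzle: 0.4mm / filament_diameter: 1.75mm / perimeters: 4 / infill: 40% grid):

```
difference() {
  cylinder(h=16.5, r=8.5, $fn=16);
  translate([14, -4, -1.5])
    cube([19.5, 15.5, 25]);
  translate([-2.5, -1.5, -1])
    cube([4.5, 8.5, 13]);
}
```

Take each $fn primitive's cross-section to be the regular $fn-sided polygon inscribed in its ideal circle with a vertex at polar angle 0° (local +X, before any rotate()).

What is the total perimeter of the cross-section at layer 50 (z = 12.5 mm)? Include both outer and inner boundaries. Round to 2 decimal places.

53.06 mm

At z = 12.5 mm: the cylinder: section is a regular 16-gon, circumradius r=8.5 (perimeter = 2·16·8.500·sin(180°/16) = 53.06 mm); the 19.5×15.5 cube at (14, -4) contributes its full rectangle (perimeter 70.00 mm); the cube at (-2.5, -1.5) is absent (z outside [-1, 12]); Taking the first minus the rest: starting from the r=8.5 cylinder, the 19.5×15.5 cube at (14, -4) misses the remaining region (no effect) — boundary = 53.06 mm. Overall, the cross-section is a single solid region. Total boundary length (outer) = 53.06 mm.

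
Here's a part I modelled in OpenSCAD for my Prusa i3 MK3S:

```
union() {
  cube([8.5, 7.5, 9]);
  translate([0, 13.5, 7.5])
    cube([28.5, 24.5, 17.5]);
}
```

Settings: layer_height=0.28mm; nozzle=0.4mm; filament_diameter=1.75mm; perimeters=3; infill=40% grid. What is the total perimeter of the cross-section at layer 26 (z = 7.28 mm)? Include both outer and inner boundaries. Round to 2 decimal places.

32.00 mm

At z = 7.28 mm: the 8.5×7.5 cube contributes its full rectangle (perimeter 32.00 mm); the cube at (0, 13.5) is absent (z outside [7.5, 25]); Merging all regions: only the 8.5×7.5 cube is present, so the union is just that shape — boundary = 32.00 mm. Overall, the cross-section is a single solid region. Total boundary length (outer) = 32.00 mm.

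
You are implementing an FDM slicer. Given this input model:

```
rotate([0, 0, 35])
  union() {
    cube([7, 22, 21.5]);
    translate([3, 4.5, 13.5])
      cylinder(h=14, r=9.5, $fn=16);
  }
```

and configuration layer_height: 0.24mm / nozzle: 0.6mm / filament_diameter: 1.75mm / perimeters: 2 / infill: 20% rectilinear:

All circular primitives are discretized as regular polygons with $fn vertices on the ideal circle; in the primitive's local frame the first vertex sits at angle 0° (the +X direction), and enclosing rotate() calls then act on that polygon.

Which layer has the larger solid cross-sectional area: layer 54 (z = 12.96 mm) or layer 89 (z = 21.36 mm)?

layer 89 (z = 21.36 mm)

Layer 54 (z = 12.96): the 7×22 cube contributes its full rectangle (area 154.00 mm²); the cylinder at (3, 4.5) is absent (z outside [13.5, 27.5]); Merging all regions: only the 7×22 cube is present, so the union is just that shape — area = 154.00 mm²; (whole slice rotated 35° about Z — lengths, areas and connectivity unchanged). So its area = 154.00 mm². Layer 89 (z = 21.36): the 7×22 cube contributes its full rectangle (area 154.00 mm²); the r=9.5 cylinder at (3, 4.5) contributes a regular 16-gon of circumradius 9.5 (area = (16/2)·9.500²·sin(360°/16) = 276.30 mm²); Merging all regions: the regions partially overlap — summed areas 430.30 mm² minus the doubly-counted overlap 95.48 mm² gives 334.82 mm² — area = 334.82 mm²; (whole slice rotated 35° about Z — lengths, areas and connectivity unchanged). So its area = 334.82 mm². Layer 89 is larger (334.82 vs 154.00 mm²).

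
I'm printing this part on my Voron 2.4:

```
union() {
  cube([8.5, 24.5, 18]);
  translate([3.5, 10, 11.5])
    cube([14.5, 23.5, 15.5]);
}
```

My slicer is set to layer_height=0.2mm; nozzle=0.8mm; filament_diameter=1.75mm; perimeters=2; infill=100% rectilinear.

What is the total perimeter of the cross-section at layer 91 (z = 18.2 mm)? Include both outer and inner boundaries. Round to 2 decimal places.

At z = 18.2 mm: the cube is absent (z outside [0, 18]); the cube at (3.5, 10) is present — its section is the full 14.5×23.5 rectangle (perimeter 76.00 mm); Merging all regions: only the 14.5×23.5 cube at (3.5, 10) is present, so the union is just that shape — boundary = 76.00 mm. Overall, the cross-section is a single solid region. Total boundary length (outer) = 76.00 mm.

76.00 mm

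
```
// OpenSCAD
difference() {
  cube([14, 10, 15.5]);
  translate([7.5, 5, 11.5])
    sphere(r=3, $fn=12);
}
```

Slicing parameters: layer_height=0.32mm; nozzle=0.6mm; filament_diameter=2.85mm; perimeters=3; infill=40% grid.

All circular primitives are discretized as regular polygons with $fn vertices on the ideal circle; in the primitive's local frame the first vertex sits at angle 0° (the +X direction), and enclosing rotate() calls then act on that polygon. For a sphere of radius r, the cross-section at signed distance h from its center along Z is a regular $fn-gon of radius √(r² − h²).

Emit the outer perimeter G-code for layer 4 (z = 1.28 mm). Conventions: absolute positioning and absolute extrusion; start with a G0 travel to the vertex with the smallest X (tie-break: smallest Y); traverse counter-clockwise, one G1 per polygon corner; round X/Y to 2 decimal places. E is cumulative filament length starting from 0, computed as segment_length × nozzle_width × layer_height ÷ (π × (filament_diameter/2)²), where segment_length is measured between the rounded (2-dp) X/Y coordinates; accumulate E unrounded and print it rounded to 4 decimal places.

G0 X0.00 Y0.00 Z1.28
G1 X14.00 Y0.00 E0.4214
G1 X14.00 Y10.00 E0.7223
G1 X0.00 Y10.00 E1.1437
G1 X0.00 Y0.00 E1.4447

At z = 1.28 mm: the cube is present — its section is the full 14×10 rectangle; the sphere at (7.5, 5) is not intersected at this z (|z−center|=10.220 > r=3); Taking the first minus the rest: none of the subtracted shapes is present at this height, so the 14×10 cube is unchanged — 1 connected region. The outline is a single polygon with 4 vertices. Extrusion per mm of travel: 0.6 × 0.32 / (π × 1.425²) = 0.030097. Accumulating E over each segment gives final E = 1.4447.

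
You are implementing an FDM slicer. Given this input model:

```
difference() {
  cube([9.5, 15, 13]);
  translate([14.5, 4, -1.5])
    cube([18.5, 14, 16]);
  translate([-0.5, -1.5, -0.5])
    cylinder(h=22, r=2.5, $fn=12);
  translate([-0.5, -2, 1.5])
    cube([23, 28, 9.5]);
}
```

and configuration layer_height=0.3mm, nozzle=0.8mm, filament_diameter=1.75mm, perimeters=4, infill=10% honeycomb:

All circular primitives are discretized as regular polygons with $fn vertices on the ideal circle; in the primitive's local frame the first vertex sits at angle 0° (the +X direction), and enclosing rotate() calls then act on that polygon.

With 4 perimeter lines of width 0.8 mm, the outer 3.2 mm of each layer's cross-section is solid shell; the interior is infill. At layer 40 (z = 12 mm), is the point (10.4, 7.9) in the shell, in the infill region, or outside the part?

At z = 12 mm: the cube is present — its section is the full 9.5×15 rectangle; the cube at (14.5, 4) is present — its section is the full 18.5×14 rectangle; the cylinder at (-0.5, -1.5): section is a regular 12-gon, circumradius r=2.5; the cube at (-0.5, -2) is not intersected at this z (z outside [1.5, 11]); After the difference (first − rest): starting from the 9.5×15 cube, the 18.5×14 cube at (14.5, 4) misses the remaining region (no effect); the r=2.5 cylinder at (-0.5, -1.5) partially overlaps it — only the 0.80 mm² overlap (of its 18.75 mm²) is removed, clipping the outline — 1 connected region. Overall, the cross-section is a single solid region. The nearest boundary edge runs (9.50, 15.00)→(9.50, 0.00); distance from the point to it = 0.90 mm. The point is not inside any of the regions above, so it lies outside the cross-section (0.90 mm from the nearest boundary).

outside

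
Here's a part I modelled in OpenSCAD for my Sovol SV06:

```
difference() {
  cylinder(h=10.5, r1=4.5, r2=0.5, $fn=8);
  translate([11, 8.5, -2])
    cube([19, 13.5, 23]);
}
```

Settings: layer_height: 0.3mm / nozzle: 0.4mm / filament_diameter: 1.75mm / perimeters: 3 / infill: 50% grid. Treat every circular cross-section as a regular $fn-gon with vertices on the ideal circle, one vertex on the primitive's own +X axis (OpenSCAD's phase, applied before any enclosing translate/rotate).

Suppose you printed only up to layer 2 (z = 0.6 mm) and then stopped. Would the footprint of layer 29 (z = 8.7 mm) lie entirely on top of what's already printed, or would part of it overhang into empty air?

Compare the two slices. At z = 0.6: the cone (r1=4.5→r2=0.5) has section circumradius 4.271 here — a regular 8-gon (area = (8/2)·4.271²·sin(360°/8) = 51.60 mm²); the cube at (11, 8.5) is present — its section is the full 19×13.5 rectangle (area 256.50 mm²); Subtracting the remaining from the first: starting from the cone (51.60 mm²), the 19×13.5 cube at (11, 8.5) misses the remaining region (no effect) — area = 51.60 mm². At z = 8.7: the cone (r1=4.5→r2=0.5) has section circumradius 1.186 here — a regular 8-gon (area = (8/2)·1.186²·sin(360°/8) = 3.98 mm²); the cube at (11, 8.5) (footprint 19×13.5) is included at this height (area 256.50 mm²); Taking the first minus the rest: starting from the cone (3.98 mm²), the 19×13.5 cube at (11, 8.5) misses the remaining region (no effect) — area = 3.98 mm². Checking containment: the cross-section at z = 8.7 is a subset of the cross-section at z = 0.6.

entirely on top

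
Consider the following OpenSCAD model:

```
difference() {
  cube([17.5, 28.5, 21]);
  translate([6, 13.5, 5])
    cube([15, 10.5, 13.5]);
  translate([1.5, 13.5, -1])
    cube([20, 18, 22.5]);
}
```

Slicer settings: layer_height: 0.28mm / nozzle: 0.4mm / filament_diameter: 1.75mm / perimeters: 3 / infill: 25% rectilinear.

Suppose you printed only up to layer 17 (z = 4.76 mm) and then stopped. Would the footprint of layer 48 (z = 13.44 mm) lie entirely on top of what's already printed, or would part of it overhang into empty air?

entirely on top

Compare the two slices. At z = 4.76: the cube is present — its section is the full 17.5×28.5 rectangle (area 498.75 mm²); the cube at (6, 13.5) does not reach this height (z outside [5, 18.5]); the 20×18 cube at (1.5, 13.5) contributes its full rectangle (area 360.00 mm²); Subtracting the remaining from the first: starting from the 17.5×28.5 cube (498.75 mm²), the 20×18 cube at (1.5, 13.5) partially overlaps it — only the 240.00 mm² overlap (of its 360.00 mm²) is removed, clipping the outline — area = 258.75 mm². At z = 13.44: the cube (footprint 17.5×28.5) is included at this height (area 498.75 mm²); the cube at (6, 13.5) is present — its section is the full 15×10.5 rectangle (area 157.50 mm²); the cube at (1.5, 13.5) is present — its section is the full 20×18 rectangle (area 360.00 mm²); Subtracting the remaining from the first: starting from the 17.5×28.5 cube (498.75 mm²), the 15×10.5 cube at (6, 13.5) partially overlaps it — only the 120.75 mm² overlap (of its 157.50 mm²) is removed, clipping the outline; the 20×18 cube at (1.5, 13.5) partially overlaps it — only the 119.25 mm² overlap (of its 360.00 mm²) is removed, clipping the outline — area = 258.75 mm². Checking containment: the cross-section at z = 13.44 is a subset of the cross-section at z = 4.76.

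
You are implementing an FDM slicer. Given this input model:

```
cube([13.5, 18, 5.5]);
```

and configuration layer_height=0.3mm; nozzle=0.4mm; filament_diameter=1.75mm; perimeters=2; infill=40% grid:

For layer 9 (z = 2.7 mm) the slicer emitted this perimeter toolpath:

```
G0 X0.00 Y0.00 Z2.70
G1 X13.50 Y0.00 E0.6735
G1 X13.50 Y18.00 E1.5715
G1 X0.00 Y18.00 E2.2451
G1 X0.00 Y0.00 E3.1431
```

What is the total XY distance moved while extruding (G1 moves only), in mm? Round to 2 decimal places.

Sum the Euclidean lengths of each G1 segment: total = 63.00 mm.

63.00 mm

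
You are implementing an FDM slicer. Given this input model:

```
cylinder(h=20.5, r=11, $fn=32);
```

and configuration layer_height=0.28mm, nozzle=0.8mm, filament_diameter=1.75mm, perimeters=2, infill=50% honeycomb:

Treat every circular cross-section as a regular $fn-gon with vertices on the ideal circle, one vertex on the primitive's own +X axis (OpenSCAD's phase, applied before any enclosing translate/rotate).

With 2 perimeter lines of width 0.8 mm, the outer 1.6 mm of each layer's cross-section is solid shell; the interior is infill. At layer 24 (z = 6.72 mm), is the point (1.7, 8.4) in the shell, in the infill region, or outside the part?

infill

At z = 6.72 mm: the r=11 cylinder contributes a regular 32-gon of circumradius 11. Overall, the cross-section is a single solid region. The nearest boundary edge runs (4.21, 10.16)→(2.15, 10.79); distance from the point to it = 2.42 mm. The point is inside the cross-section and 2.42 mm from the nearest boundary — more than the 1.6 mm shell width (2 × 0.8), so it's in the infill interior.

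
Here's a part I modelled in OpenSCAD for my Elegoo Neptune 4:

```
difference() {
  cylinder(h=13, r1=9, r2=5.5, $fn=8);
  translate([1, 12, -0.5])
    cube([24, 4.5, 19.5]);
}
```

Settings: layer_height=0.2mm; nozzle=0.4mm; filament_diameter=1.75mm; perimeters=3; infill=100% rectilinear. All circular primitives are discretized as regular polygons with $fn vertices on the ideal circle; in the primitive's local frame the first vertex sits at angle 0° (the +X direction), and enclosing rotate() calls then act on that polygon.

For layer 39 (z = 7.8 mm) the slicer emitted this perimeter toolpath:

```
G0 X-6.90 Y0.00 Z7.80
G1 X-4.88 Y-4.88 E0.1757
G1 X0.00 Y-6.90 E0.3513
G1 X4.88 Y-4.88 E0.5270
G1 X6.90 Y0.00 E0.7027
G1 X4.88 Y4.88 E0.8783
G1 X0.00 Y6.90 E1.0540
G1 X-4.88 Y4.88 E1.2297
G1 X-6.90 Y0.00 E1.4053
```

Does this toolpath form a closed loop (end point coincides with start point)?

Start point (G0): (-6.90, 0.00). End point (last G1): the path returns to the start — closed.

yes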